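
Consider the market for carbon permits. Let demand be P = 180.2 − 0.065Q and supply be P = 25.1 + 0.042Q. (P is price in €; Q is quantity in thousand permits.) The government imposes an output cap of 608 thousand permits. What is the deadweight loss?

Competitive equilibrium: 180.2 − 0.065Q = 25.1 + 0.042Q → Q* = 1449.5327, P* = 85.9804.
At Q = 608: demand price = 180.2 − 0.065·608 = 140.68; supply price = 25.1 + 0.042·608 = 50.636.
ΔQ = 1449.5327 − 608 = 841.5327; wedge = 140.68 − 50.636 = 90.044.
The triangle = ½ × 841.5327 × 90.044 = €37887.49 thousand.

€37887.49 thousand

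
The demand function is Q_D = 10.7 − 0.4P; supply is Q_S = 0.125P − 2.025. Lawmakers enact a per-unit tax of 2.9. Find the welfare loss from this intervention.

0.40

In inverse form: demand P = 26.75 − 2.5Q, supply P = 16.2 + 8Q.
Competitive equilibrium: 26.75 − 2.5Q = 16.2 + 8Q → Q* = 1.0048, P* = 24.2381.
With the tax, the buyer price exceeds the seller price by 2.9: (26.75 − 2.5Q) − (16.2 + 8Q) = 2.9 → Q' = 0.7286.
ΔQ = 1.0048 − 0.7286 = 0.2762; the wedge equals the tax, 2.9.
Deadweight loss = ½ × 0.2762 × 2.9 = 0.40.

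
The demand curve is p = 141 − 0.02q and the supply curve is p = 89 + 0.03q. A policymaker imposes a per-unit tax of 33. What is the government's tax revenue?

12540

Competitive equilibrium: 141 − 0.02q = 89 + 0.03q → q* = 1040, p* = 120.2.
With the tax, the buyer price exceeds the seller price by 33: (141 − 0.02q) − (89 + 0.03q) = 33 → q' = 380.
Tax revenue = 33 × 380 = 12540.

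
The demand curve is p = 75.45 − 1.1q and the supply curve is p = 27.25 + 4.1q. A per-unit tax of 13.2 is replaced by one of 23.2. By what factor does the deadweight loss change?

3.089

Competitive equilibrium: 75.45 − 1.1q = 27.25 + 4.1q → q* = 9.2692, p* = 65.2538.
For a per-unit tax t: Δq = t/5.2, so DWL = ½·t·(t/5.2) = t²/10.4.
At t = 13.2: DWL = 16.754. At t = 23.2: DWL = 51.754.
Ratio = (23.2/13.2)² = 3.089.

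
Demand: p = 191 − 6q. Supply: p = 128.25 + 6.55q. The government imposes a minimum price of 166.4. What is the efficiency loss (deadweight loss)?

5.08

Competitive equilibrium: 191 − 6q = 128.25 + 6.55q → q* = 5, p* = 161.
At the floor p = 166.4, quantity demanded = (191 − 166.4)/6 = 4.1.
Sellers' marginal cost at q' = 4.1: 128.25 + 6.55·4.1 = 155.105.
Δq = 5 − 4.1 = 0.9; wedge = 166.4 − 155.105 = 11.295.
DWL = ½ × 0.9 × 11.295 = 5.08.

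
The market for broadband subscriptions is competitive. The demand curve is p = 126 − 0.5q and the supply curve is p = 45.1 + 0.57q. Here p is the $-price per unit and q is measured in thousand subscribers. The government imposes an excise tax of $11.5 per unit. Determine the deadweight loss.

$61.80 thousand

Competitive equilibrium: 126 − 0.5q = 45.1 + 0.57q → q* = 75.6075, p* = 88.1963.
With the tax, the buyer price exceeds the seller price by 11.5: (126 − 0.5q) − (45.1 + 0.57q) = 11.5 → q' = 64.8598.
Δq = 75.6075 − 64.8598 = 10.7477; the wedge equals the tax, 11.5.
DWL = ½ × 10.7477 × 11.5 = $61.80 thousand.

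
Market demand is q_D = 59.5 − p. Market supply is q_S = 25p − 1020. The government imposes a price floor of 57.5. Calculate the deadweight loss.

132.80

In inverse form: demand p = 59.5 − q, supply p = 40.8 + 0.04q.
Competitive equilibrium: 59.5 − q = 40.8 + 0.04q → q* = 17.9808, p* = 41.5192.
At the floor p = 57.5, quantity demanded = (59.5 − 57.5)/1 = 2.
Sellers' marginal cost at q' = 2: 40.8 + 0.04·2 = 40.88.
Δq = 17.9808 − 2 = 15.9808; wedge = 57.5 − 40.88 = 16.62.
DWL = ½ × 15.9808 × 16.62 = 132.80.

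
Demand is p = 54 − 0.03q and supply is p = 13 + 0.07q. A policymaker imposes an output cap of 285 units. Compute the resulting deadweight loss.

Competitive equilibrium: 54 − 0.03q = 13 + 0.07q → q* = 410, p* = 41.7.
At q = 285: demand price = 54 − 0.03·285 = 45.45; supply price = 13 + 0.07·285 = 32.95.
Δq = 410 − 285 = 125; wedge = 45.45 − 32.95 = 12.5.
Deadweight loss = ½ × 125 × 12.5 = 781.25.

781.25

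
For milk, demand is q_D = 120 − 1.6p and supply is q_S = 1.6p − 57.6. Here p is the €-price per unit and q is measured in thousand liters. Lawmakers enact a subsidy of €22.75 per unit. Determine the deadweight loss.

€207.025 thousand

In inverse form: demand p = 75 − 0.625q, supply p = 36 + 0.625q.
Competitive equilibrium: 75 − 0.625q = 36 + 0.625q → q* = 31.2, p* = 55.5.
The subsidy lowers effective supply by 22.75: p = 13.25 + 0.625q.
New quantity: 75 − 0.625q = 13.25 + 0.625q → q' = 49.4.
Overproduction Δq = 49.4 − 31.2 = 18.2; wedge = subsidy = 22.75.
DWL = ½ × 18.2 × 22.75 = €207.025 thousand.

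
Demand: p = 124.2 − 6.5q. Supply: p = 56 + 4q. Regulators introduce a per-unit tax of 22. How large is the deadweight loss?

Competitive equilibrium: 124.2 − 6.5q = 56 + 4q → q* = 6.4952, p* = 81.981.
With the tax, the buyer price exceeds the seller price by 22: (124.2 − 6.5q) − (56 + 4q) = 22 → q' = 4.4.
Δq = 6.4952 − 4.4 = 2.0952; the wedge equals the tax, 22.
Welfare loss = ½ × 2.0952 × 22 = 23.05.

23.05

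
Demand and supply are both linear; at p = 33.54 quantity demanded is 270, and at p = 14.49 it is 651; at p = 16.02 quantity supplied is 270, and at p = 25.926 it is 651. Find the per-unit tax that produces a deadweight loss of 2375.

19

Demand slope = (14.49 − 33.54)/(651 − 270) = −0.05, so p = 47.04 − 0.05q.
Supply slope = (25.926 − 16.02)/(651 − 270) = 0.026, so p = 9 + 0.026q.
Competitive equilibrium: 47.04 − 0.05q = 9 + 0.026q → q* = 500.5263, p* = 22.0137.
A tax t gives Δq = t/0.076 and wedge t, so DWL = t²/0.152.
t²/0.152 = 2375 → t² = 361 → t = 19.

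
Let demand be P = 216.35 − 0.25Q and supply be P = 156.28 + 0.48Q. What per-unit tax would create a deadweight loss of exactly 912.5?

36.5

Competitive equilibrium: 216.35 − 0.25Q = 156.28 + 0.48Q → Q* = 82.2877, P* = 195.7781.
A tax t gives ΔQ = t/0.73 and wedge t, so DWL = t²/1.46.
t²/1.46 = 912.5 → t² = 1332.25 → t = 36.5.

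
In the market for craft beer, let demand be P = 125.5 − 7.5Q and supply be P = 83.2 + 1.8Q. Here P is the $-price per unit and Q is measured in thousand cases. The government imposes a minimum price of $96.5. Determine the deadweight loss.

$2.16 thousand

Competitive equilibrium: 125.5 − 7.5Q = 83.2 + 1.8Q → Q* = 4.5484, P* = 91.3871.
At the floor P = 96.5, quantity demanded = (125.5 − 96.5)/7.5 = 3.8667.
Sellers' marginal cost at Q' = 3.8667: 83.2 + 1.8·3.8667 = 90.1601.
ΔQ = 4.5484 − 3.8667 = 0.6817; wedge = 96.5 − 90.1601 = 6.3399.
The triangle = ½ × 0.6817 × 6.3399 = $2.16 thousand.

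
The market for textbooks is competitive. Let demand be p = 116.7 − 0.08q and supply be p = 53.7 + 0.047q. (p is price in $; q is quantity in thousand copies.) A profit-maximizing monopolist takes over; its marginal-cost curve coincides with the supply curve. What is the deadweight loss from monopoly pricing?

Competitive equilibrium: 116.7 − 0.08q = 53.7 + 0.047q → q* = 496.06299, p* = 77.01496.
Marginal revenue: MR = 116.7 − 0.16q. Set MR = MC: 116.7 − 0.16q = 53.7 + 0.047q → q_m = 304.34783.
Price p_m = 116.7 − 0.08·304.34783 = 92.35217; MC(q_m) = 53.7 + 0.047·304.34783 = 68.00435.
Competitive q* = 496.06299, so Δq = 191.71516; wedge = 92.35217 − 68.00435 = 24.34782.
Welfare loss = ½ × 191.71516 × 24.34782 = $2333.92 thousand.

$2333.92 thousand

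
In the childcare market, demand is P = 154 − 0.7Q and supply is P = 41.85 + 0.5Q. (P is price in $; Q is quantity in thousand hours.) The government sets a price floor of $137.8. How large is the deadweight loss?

$2966.56 thousand

Competitive equilibrium: 154 − 0.7Q = 41.85 + 0.5Q → Q* = 93.45833, P* = 88.57917.
At the floor P = 137.8, quantity demanded = (154 − 137.8)/0.7 = 23.14286.
Sellers' marginal cost at Q' = 23.14286: 41.85 + 0.5·23.14286 = 53.42143.
ΔQ = 93.45833 − 23.14286 = 70.31547; wedge = 137.8 − 53.42143 = 84.37857.
DWL = ½ × 70.31547 × 84.37857 = $2966.56 thousand.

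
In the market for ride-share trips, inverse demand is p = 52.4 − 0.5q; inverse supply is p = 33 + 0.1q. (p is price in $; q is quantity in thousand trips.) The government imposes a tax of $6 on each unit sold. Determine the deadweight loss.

$30 thousand

Competitive equilibrium: 52.4 − 0.5q = 33 + 0.1q → q* = 32.3333, p* = 36.2333.
With the tax, the buyer price exceeds the seller price by 6: (52.4 − 0.5q) − (33 + 0.1q) = 6 → q' = 22.3333.
Δq = 32.3333 − 22.3333 = 10; the wedge equals the tax, 6.
Welfare loss = ½ × 10 × 6 = $30 thousand.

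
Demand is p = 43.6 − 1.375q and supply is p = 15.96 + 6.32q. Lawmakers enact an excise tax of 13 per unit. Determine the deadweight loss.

Competitive equilibrium: 43.6 − 1.375q = 15.96 + 6.32q → q* = 3.5919, p* = 38.6611.
With the tax, the buyer price exceeds the seller price by 13: (43.6 − 1.375q) − (15.96 + 6.32q) = 13 → q' = 1.9025.
Δq = 3.5919 − 1.9025 = 1.6894; the wedge equals the tax, 13.
DWL = ½ × 1.6894 × 13 = 10.98.

10.98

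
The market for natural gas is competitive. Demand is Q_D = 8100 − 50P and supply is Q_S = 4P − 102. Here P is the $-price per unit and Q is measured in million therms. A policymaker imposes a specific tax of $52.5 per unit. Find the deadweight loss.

$5104.17 million

In inverse form: demand P = 162 − 0.02Q, supply P = 25.5 + 0.25Q.
Competitive equilibrium: 162 − 0.02Q = 25.5 + 0.25Q → Q* = 505.5556, P* = 151.8889.
With the tax, the buyer price exceeds the seller price by 52.5: (162 − 0.02Q) − (25.5 + 0.25Q) = 52.5 → Q' = 311.1111.
ΔQ = 505.5556 − 311.1111 = 194.4445; the wedge equals the tax, 52.5.
The triangle = ½ × 194.4445 × 52.5 = $5104.17 million.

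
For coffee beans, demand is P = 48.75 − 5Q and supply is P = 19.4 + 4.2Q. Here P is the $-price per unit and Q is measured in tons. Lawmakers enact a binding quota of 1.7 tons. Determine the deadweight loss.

$10.22

Competitive equilibrium: 48.75 − 5Q = 19.4 + 4.2Q → Q* = 3.1902, P* = 32.7989.
At Q = 1.7: demand price = 48.75 − 5·1.7 = 40.25; supply price = 19.4 + 4.2·1.7 = 26.54.
ΔQ = 3.1902 − 1.7 = 1.4902; wedge = 40.25 − 26.54 = 13.71.
Welfare loss = ½ × 1.4902 × 13.71 = $10.22.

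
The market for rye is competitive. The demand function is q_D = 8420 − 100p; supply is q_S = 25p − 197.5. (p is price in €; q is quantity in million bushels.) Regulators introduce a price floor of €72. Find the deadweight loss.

In inverse form: demand p = 84.2 − 0.01q, supply p = 7.9 + 0.04q.
Competitive equilibrium: 84.2 − 0.01q = 7.9 + 0.04q → q* = 1526, p* = 68.94.
At the floor p = 72, quantity demanded = (84.2 − 72)/0.01 = 1220.
Sellers' marginal cost at q' = 1220: 7.9 + 0.04·1220 = 56.7.
Δq = 1526 − 1220 = 306; wedge = 72 − 56.7 = 15.3.
Welfare loss = ½ × 306 × 15.3 = €2340.90 million.

€2340.90 million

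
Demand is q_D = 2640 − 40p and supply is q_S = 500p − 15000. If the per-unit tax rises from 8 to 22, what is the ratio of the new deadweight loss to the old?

In inverse form: demand p = 66 − 0.025q, supply p = 30 + 0.002q.
Competitive equilibrium: 66 − 0.025q = 30 + 0.002q → q* = 1333.3333, p* = 32.6667.
For a per-unit tax t: Δq = t/0.027, so DWL = ½·t·(t/0.027) = t²/0.054.
At t = 8: DWL = 1185.185. At t = 22: DWL = 8962.963.
Ratio = (22/8)² = 7.5625.

7.5625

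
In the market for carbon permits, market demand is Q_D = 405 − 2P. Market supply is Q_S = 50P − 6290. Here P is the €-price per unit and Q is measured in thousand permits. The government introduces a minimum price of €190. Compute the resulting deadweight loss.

In inverse form: demand P = 202.5 − 0.5Q, supply P = 125.8 + 0.02Q.
Competitive equilibrium: 202.5 − 0.5Q = 125.8 + 0.02Q → Q* = 147.5, P* = 128.75.
At the floor P = 190, quantity demanded = (202.5 − 190)/0.5 = 25.
Sellers' marginal cost at Q' = 25: 125.8 + 0.02·25 = 126.3.
ΔQ = 147.5 − 25 = 122.5; wedge = 190 − 126.3 = 63.7.
DWL = ½ × 122.5 × 63.7 = €3901.625 thousand.

€3901.625 thousand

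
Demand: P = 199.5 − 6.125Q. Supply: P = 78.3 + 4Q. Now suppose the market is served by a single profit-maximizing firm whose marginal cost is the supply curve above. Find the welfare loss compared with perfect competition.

Competitive equilibrium: 199.5 − 6.125Q = 78.3 + 4Q → Q* = 11.9704, P* = 126.1815.
Marginal revenue: MR = 199.5 − 12.25Q. Set MR = MC: 199.5 − 12.25Q = 78.3 + 4Q → Q_m = 7.4585.
Price P_m = 199.5 − 6.125·7.4585 = 153.8167; MC(Q_m) = 78.3 + 4·7.4585 = 108.134.
Competitive Q* = 11.9704, so ΔQ = 4.5119; wedge = 153.8167 − 108.134 = 45.6827.
The triangle = ½ × 4.5119 × 45.6827 = 103.06.

103.06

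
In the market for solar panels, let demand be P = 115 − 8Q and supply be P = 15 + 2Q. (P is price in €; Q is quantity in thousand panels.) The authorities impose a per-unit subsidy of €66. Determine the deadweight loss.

Competitive equilibrium: 115 − 8Q = 15 + 2Q → Q* = 10, P* = 35.
The subsidy lowers effective supply by 66: P = 2Q − 51.
New quantity: 115 − 8Q = 2Q − 51 → Q' = 16.6.
Overproduction ΔQ = 16.6 − 10 = 6.6; wedge = subsidy = 66.
DWL = ½ × 6.6 × 66 = €217.80 thousand.

€217.80 thousand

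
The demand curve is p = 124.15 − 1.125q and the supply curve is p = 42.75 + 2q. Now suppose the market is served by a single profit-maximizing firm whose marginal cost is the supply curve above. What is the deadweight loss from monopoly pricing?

74.28

Competitive equilibrium: 124.15 − 1.125q = 42.75 + 2q → q* = 26.048, p* = 94.846.
Marginal revenue: MR = 124.15 − 2.25q. Set MR = MC: 124.15 − 2.25q = 42.75 + 2q → q_m = 19.15294.
Price p_m = 124.15 − 1.125·19.15294 = 102.60294; MC(q_m) = 42.75 + 2·19.15294 = 81.05588.
Competitive q* = 26.048, so Δq = 6.89506; wedge = 102.60294 − 81.05588 = 21.54706.
DWL = ½ × 6.89506 × 21.54706 = 74.28.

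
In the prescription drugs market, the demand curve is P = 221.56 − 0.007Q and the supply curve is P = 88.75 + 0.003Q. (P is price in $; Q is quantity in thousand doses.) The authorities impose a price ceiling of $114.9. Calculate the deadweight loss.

Competitive equilibrium: 221.56 − 0.007Q = 88.75 + 0.003Q → Q* = 13281, P* = 128.593.
At the ceiling P = 114.9, quantity supplied = (114.9 − 88.75)/0.003 = 8716.66667.
Willingness to pay at Q' = 8716.66667: 221.56 − 0.007·8716.66667 = 160.54333.
ΔQ = 13281 − 8716.66667 = 4564.33333; wedge = 160.54333 − 114.9 = 45.64333.
DWL = ½ × 4564.33333 × 45.64333 = $104165.69 thousand.

$104165.69 thousand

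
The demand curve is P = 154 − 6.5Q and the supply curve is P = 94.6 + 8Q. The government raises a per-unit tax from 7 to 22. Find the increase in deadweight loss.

Competitive equilibrium: 154 − 6.5Q = 94.6 + 8Q → Q* = 4.0966, P* = 127.3724.
For a per-unit tax t: ΔQ = t/14.5, so DWL = ½·t·(t/14.5) = t²/29.
At t = 7: DWL = 1.69. At t = 22: DWL = 16.69.
Increase = 16.69 − 1.69 = 15.

15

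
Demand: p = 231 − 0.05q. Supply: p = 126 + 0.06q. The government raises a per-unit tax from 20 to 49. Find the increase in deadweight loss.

Competitive equilibrium: 231 − 0.05q = 126 + 0.06q → q* = 954.5455, p* = 183.2727.
For a per-unit tax t: Δq = t/0.11, so DWL = ½·t·(t/0.11) = t²/0.22.
At t = 20: DWL = 1818.182. At t = 49: DWL = 10913.636.
Increase = 10913.636 − 1818.182 = 9095.45.

9095.45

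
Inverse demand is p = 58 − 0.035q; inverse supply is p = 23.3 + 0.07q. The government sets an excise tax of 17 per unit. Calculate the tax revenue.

2865.71

Competitive equilibrium: 58 − 0.035q = 23.3 + 0.07q → q* = 330.4762, p* = 46.4333.
With the tax, the buyer price exceeds the seller price by 17: (58 − 0.035q) − (23.3 + 0.07q) = 17 → q' = 168.5714.
Tax revenue = 17 × 168.5714 = 2865.71.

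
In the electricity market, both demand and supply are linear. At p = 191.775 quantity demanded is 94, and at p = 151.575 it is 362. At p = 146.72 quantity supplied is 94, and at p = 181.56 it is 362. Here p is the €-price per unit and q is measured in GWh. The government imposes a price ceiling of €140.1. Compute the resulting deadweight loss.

Demand slope = (151.575 − 191.775)/(362 − 94) = −0.15, so p = 205.875 − 0.15q.
Supply slope = (181.56 − 146.72)/(362 − 94) = 0.13, so p = 134.5 + 0.13q.
Competitive equilibrium: 205.875 − 0.15q = 134.5 + 0.13q → q* = 254.9107, p* = 167.6384.
At the ceiling p = 140.1, quantity supplied = (140.1 − 134.5)/0.13 = 43.0769.
Willingness to pay at q' = 43.0769: 205.875 − 0.15·43.0769 = 199.4135.
Δq = 254.9107 − 43.0769 = 211.8338; wedge = 199.4135 − 140.1 = 59.3135.
The triangle = ½ × 211.8338 × 59.3135 = €6282.30.

€6282.30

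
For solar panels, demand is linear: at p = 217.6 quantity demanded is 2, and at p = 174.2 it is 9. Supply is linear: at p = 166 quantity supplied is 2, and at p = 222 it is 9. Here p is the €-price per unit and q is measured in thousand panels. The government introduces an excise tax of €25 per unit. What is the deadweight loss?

Demand slope = (174.2 − 217.6)/(9 − 2) = −6.2, so p = 230 − 6.2q.
Supply slope = (222 − 166)/(9 − 2) = 8, so p = 150 + 8q.
Competitive equilibrium: 230 − 6.2q = 150 + 8q → q* = 5.6338, p* = 195.0704.
With the tax, the buyer price exceeds the seller price by 25: (230 − 6.2q) − (150 + 8q) = 25 → q' = 3.8732.
Δq = 5.6338 − 3.8732 = 1.7606; the wedge equals the tax, 25.
The triangle = ½ × 1.7606 × 25 = €22.01 thousand.

€22.01 thousand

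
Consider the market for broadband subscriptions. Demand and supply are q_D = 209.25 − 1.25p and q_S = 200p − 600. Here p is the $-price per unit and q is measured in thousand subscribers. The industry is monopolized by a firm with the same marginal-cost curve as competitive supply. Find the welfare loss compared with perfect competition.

In inverse form: demand p = 167.4 − 0.8q, supply p = 3 + 0.005q.
Competitive equilibrium: 167.4 − 0.8q = 3 + 0.005q → q* = 204.2236, p* = 4.0211.
Marginal revenue: MR = 167.4 − 1.6q. Set MR = MC: 167.4 − 1.6q = 3 + 0.005q → q_m = 102.4299.
Price p_m = 167.4 − 0.8·102.4299 = 85.4561; MC(q_m) = 3 + 0.005·102.4299 = 3.5121.
Competitive q* = 204.2236, so Δq = 101.7937; wedge = 85.4561 − 3.5121 = 81.944.
The triangle = ½ × 101.7937 × 81.944 = $4170.69 thousand.

$4170.69 thousand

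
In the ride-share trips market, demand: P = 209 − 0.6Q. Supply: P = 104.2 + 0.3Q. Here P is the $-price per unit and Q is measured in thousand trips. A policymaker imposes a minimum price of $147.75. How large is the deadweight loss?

Competitive equilibrium: 209 − 0.6Q = 104.2 + 0.3Q → Q* = 116.4444, P* = 139.1333.
At the floor P = 147.75, quantity demanded = (209 − 147.75)/0.6 = 102.0833.
Sellers' marginal cost at Q' = 102.0833: 104.2 + 0.3·102.0833 = 134.825.
ΔQ = 116.4444 − 102.0833 = 14.3611; wedge = 147.75 − 134.825 = 12.925.
DWL = ½ × 14.3611 × 12.925 = $92.81 thousand.

$92.81 thousand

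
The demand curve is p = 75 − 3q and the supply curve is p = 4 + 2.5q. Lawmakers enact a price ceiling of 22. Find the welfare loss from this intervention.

Competitive equilibrium: 75 − 3q = 4 + 2.5q → q* = 12.9091, p* = 36.2727.
At the ceiling p = 22, quantity supplied = (22 − 4)/2.5 = 7.2.
Willingness to pay at q' = 7.2: 75 − 3·7.2 = 53.4.
Δq = 12.9091 − 7.2 = 5.7091; wedge = 53.4 − 22 = 31.4.
Welfare loss = ½ × 5.7091 × 31.4 = 89.63.

89.63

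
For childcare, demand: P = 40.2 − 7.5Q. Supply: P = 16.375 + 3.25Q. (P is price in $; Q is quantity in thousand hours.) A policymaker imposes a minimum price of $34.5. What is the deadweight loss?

$11.40 thousand

Competitive equilibrium: 40.2 − 7.5Q = 16.375 + 3.25Q → Q* = 2.2163, P* = 23.5779.
At the floor P = 34.5, quantity demanded = (40.2 − 34.5)/7.5 = 0.76.
Sellers' marginal cost at Q' = 0.76: 16.375 + 3.25·0.76 = 18.845.
ΔQ = 2.2163 − 0.76 = 1.4563; wedge = 34.5 − 18.845 = 15.655.
Deadweight loss = ½ × 1.4563 × 15.655 = $11.40 thousand.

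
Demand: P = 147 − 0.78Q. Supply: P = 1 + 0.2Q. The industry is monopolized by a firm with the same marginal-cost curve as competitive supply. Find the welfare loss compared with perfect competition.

2136.06

Competitive equilibrium: 147 − 0.78Q = 1 + 0.2Q → Q* = 148.9796, P* = 30.7959.
Marginal revenue: MR = 147 − 1.56Q. Set MR = MC: 147 − 1.56Q = 1 + 0.2Q → Q_m = 82.9545.
Price P_m = 147 − 0.78·82.9545 = 82.2955; MC(Q_m) = 1 + 0.2·82.9545 = 17.5909.
Competitive Q* = 148.9796, so ΔQ = 66.0251; wedge = 82.2955 − 17.5909 = 64.7046.
DWL = ½ × 66.0251 × 64.7046 = 2136.06.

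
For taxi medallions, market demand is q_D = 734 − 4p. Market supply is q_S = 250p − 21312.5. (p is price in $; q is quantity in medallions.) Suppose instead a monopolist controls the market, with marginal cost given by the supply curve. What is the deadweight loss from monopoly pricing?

In inverse form: demand p = 183.5 − 0.25q, supply p = 85.25 + 0.004q.
Competitive equilibrium: 183.5 − 0.25q = 85.25 + 0.004q → q* = 386.81102, p* = 86.79724.
Marginal revenue: MR = 183.5 − 0.5q. Set MR = MC: 183.5 − 0.5q = 85.25 + 0.004q → q_m = 194.94048.
Price p_m = 183.5 − 0.25·194.94048 = 134.76488; MC(q_m) = 85.25 + 0.004·194.94048 = 86.02976.
Competitive q* = 386.81102, so Δq = 191.87054; wedge = 134.76488 − 86.02976 = 48.73512.
DWL = ½ × 191.87054 × 48.73512 = $4675.42.

$4675.42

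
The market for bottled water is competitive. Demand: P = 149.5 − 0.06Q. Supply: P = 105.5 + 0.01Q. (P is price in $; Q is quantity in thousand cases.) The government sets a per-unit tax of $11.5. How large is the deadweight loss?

$944.64 thousand

Competitive equilibrium: 149.5 − 0.06Q = 105.5 + 0.01Q → Q* = 628.5714, P* = 111.7857.
With the tax, the buyer price exceeds the seller price by 11.5: (149.5 − 0.06Q) − (105.5 + 0.01Q) = 11.5 → Q' = 464.2857.
ΔQ = 628.5714 − 464.2857 = 164.2857; the wedge equals the tax, 11.5.
DWL = ½ × 164.2857 × 11.5 = $944.64 thousand.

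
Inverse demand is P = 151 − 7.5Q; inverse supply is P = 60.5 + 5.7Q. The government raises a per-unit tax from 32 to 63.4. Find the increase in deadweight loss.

113.47

Competitive equilibrium: 151 − 7.5Q = 60.5 + 5.7Q → Q* = 6.8561, P* = 99.5795.
For a per-unit tax t: ΔQ = t/13.2, so DWL = ½·t·(t/13.2) = t²/26.4.
At t = 32: DWL = 38.788. At t = 63.4: DWL = 152.256.
Increase = 152.256 − 38.788 = 113.47.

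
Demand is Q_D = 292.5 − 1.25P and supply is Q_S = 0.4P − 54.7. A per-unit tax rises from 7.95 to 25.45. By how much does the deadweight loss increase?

In inverse form: demand P = 234 − 0.8Q, supply P = 136.75 + 2.5Q.
Competitive equilibrium: 234 − 0.8Q = 136.75 + 2.5Q → Q* = 29.4697, P* = 210.4242.
For a per-unit tax t: ΔQ = t/3.3, so DWL = ½·t·(t/3.3) = t²/6.6.
At t = 7.95: DWL = 9.576. At t = 25.45: DWL = 98.137.
Increase = 98.137 − 9.576 = 88.56.

88.56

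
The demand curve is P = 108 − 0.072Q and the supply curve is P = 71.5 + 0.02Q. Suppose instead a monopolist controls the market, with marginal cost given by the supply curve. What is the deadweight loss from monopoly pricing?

Competitive equilibrium: 108 − 0.072Q = 71.5 + 0.02Q → Q* = 396.7391, P* = 79.4348.
Marginal revenue: MR = 108 − 0.144Q. Set MR = MC: 108 − 0.144Q = 71.5 + 0.02Q → Q_m = 222.561.
Price P_m = 108 − 0.072·222.561 = 91.9756; MC(Q_m) = 71.5 + 0.02·222.561 = 75.9512.
Competitive Q* = 396.7391, so ΔQ = 174.1781; wedge = 91.9756 − 75.9512 = 16.0244.
The triangle = ½ × 174.1781 × 16.0244 = 1395.55.

1395.55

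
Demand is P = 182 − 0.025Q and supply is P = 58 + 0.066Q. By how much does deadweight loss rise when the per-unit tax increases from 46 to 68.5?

Competitive equilibrium: 182 − 0.025Q = 58 + 0.066Q → Q* = 1362.6374, P* = 147.9341.
For a per-unit tax t: ΔQ = t/0.091, so DWL = ½·t·(t/0.091) = t²/0.182.
At t = 46: DWL = 11626.374. At t = 68.5: DWL = 25781.593.
Increase = 25781.593 − 11626.374 = 14155.22.

14155.22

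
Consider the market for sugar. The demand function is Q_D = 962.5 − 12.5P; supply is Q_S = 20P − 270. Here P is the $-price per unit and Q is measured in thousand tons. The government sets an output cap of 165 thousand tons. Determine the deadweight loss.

In inverse form: demand P = 77 − 0.08Q, supply P = 13.5 + 0.05Q.
Competitive equilibrium: 77 − 0.08Q = 13.5 + 0.05Q → Q* = 488.4615, P* = 37.9231.
At Q = 165: demand price = 77 − 0.08·165 = 63.8; supply price = 13.5 + 0.05·165 = 21.75.
ΔQ = 488.4615 − 165 = 323.4615; wedge = 63.8 − 21.75 = 42.05.
Deadweight loss = ½ × 323.4615 × 42.05 = $6800.78 thousand.

$6800.78 thousand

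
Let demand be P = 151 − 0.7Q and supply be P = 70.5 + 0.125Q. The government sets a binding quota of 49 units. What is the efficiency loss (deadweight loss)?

973.34

Competitive equilibrium: 151 − 0.7Q = 70.5 + 0.125Q → Q* = 97.5758, P* = 82.697.
At Q = 49: demand price = 151 − 0.7·49 = 116.7; supply price = 70.5 + 0.125·49 = 76.625.
ΔQ = 97.5758 − 49 = 48.5758; wedge = 116.7 − 76.625 = 40.075.
Deadweight loss = ½ × 48.5758 × 40.075 = 973.34.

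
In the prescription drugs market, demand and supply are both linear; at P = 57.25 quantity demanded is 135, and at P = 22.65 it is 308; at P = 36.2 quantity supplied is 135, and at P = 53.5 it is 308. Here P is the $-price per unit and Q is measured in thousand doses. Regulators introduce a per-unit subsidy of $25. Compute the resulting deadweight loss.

$1041.67 thousand

Demand slope = (22.65 − 57.25)/(308 − 135) = −0.2, so P = 84.25 − 0.2Q.
Supply slope = (53.5 − 36.2)/(308 − 135) = 0.1, so P = 22.7 + 0.1Q.
Competitive equilibrium: 84.25 − 0.2Q = 22.7 + 0.1Q → Q* = 205.1667, P* = 43.2167.
The subsidy lowers effective supply by 25: P = 0.1Q − 2.3.
New quantity: 84.25 − 0.2Q = 0.1Q − 2.3 → Q' = 288.5.
Overproduction ΔQ = 288.5 − 205.1667 = 83.3333; wedge = subsidy = 25.
DWL = ½ × 83.3333 × 25 = $1041.67 thousand.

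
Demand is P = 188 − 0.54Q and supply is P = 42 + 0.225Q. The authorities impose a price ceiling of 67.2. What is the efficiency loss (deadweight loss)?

Competitive equilibrium: 188 − 0.54Q = 42 + 0.225Q → Q* = 190.8497, P* = 84.9412.
At the ceiling P = 67.2, quantity supplied = (67.2 − 42)/0.225 = 112.
Willingness to pay at Q' = 112: 188 − 0.54·112 = 127.52.
ΔQ = 190.8497 − 112 = 78.8497; wedge = 127.52 − 67.2 = 60.32.
Welfare loss = ½ × 78.8497 × 60.32 = 2378.11.

2378.11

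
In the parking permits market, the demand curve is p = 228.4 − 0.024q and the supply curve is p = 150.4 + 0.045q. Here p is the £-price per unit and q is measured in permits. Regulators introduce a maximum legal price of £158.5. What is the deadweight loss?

£31164.76

Competitive equilibrium: 228.4 − 0.024q = 150.4 + 0.045q → q* = 1130.4348, p* = 201.2696.
At the ceiling p = 158.5, quantity supplied = (158.5 − 150.4)/0.045 = 180.
Willingness to pay at q' = 180: 228.4 − 0.024·180 = 224.08.
Δq = 1130.4348 − 180 = 950.4348; wedge = 224.08 − 158.5 = 65.58.
Welfare loss = ½ × 950.4348 × 65.58 = £31164.76.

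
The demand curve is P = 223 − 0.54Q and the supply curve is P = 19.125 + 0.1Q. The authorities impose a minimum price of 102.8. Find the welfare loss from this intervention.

Competitive equilibrium: 223 − 0.54Q = 19.125 + 0.1Q → Q* = 318.5547, P* = 50.9805.
At the floor P = 102.8, quantity demanded = (223 − 102.8)/0.54 = 222.5926.
Sellers' marginal cost at Q' = 222.5926: 19.125 + 0.1·222.5926 = 41.3843.
ΔQ = 318.5547 − 222.5926 = 95.9621; wedge = 102.8 − 41.3843 = 61.4157.
Welfare loss = ½ × 95.9621 × 61.4157 = 2946.79.

2946.79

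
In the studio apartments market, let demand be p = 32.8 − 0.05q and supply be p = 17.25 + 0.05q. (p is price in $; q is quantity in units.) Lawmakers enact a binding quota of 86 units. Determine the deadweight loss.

Competitive equilibrium: 32.8 − 0.05q = 17.25 + 0.05q → q* = 155.5, p* = 25.025.
At q = 86: demand price = 32.8 − 0.05·86 = 28.5; supply price = 17.25 + 0.05·86 = 21.55.
Δq = 155.5 − 86 = 69.5; wedge = 28.5 − 21.55 = 6.95.
The triangle = ½ × 69.5 × 6.95 = $241.51.

$241.51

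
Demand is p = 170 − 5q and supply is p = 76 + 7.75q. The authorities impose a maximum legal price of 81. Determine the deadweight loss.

288.52

Competitive equilibrium: 170 − 5q = 76 + 7.75q → q* = 7.37255, p* = 133.13725.
At the ceiling p = 81, quantity supplied = (81 − 76)/7.75 = 0.64516.
Willingness to pay at q' = 0.64516: 170 − 5·0.64516 = 166.7742.
Δq = 7.37255 − 0.64516 = 6.72739; wedge = 166.7742 − 81 = 85.7742.
Deadweight loss = ½ × 6.72739 × 85.7742 = 288.52.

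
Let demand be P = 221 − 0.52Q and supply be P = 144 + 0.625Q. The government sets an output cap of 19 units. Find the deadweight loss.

Competitive equilibrium: 221 − 0.52Q = 144 + 0.625Q → Q* = 67.2489, P* = 186.0306.
At Q = 19: demand price = 221 − 0.52·19 = 211.12; supply price = 144 + 0.625·19 = 155.875.
ΔQ = 67.2489 − 19 = 48.2489; wedge = 211.12 − 155.875 = 55.245.
Welfare loss = ½ × 48.2489 × 55.245 = 1332.76.

1332.76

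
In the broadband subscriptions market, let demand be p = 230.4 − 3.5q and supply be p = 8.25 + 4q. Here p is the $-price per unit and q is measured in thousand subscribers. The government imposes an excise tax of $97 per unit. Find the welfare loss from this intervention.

Competitive equilibrium: 230.4 − 3.5q = 8.25 + 4q → q* = 29.62, p* = 126.73.
With the tax, the buyer price exceeds the seller price by 97: (230.4 − 3.5q) − (8.25 + 4q) = 97 → q' = 16.6867.
Δq = 29.62 − 16.6867 = 12.9333; the wedge equals the tax, 97.
Deadweight loss = ½ × 12.9333 × 97 = $627.27 thousand.

$627.27 thousand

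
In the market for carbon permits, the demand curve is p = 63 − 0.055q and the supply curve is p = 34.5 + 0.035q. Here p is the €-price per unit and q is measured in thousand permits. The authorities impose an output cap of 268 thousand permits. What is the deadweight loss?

€106.58 thousand

Competitive equilibrium: 63 − 0.055q = 34.5 + 0.035q → q* = 316.6667, p* = 45.5833.
At q = 268: demand price = 63 − 0.055·268 = 48.26; supply price = 34.5 + 0.035·268 = 43.88.
Δq = 316.6667 − 268 = 48.6667; wedge = 48.26 − 43.88 = 4.38.
Deadweight loss = ½ × 48.6667 × 4.38 = €106.58 thousand.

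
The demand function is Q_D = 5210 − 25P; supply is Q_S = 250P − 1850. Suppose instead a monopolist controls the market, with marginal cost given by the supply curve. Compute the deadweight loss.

104104.82

In inverse form: demand P = 208.4 − 0.04Q, supply P = 7.4 + 0.004Q.
Competitive equilibrium: 208.4 − 0.04Q = 7.4 + 0.004Q → Q* = 4568.18182, P* = 25.67273.
Marginal revenue: MR = 208.4 − 0.08Q. Set MR = MC: 208.4 − 0.08Q = 7.4 + 0.004Q → Q_m = 2392.85714.
Price P_m = 208.4 − 0.04·2392.85714 = 112.68571; MC(Q_m) = 7.4 + 0.004·2392.85714 = 16.97143.
Competitive Q* = 4568.18182, so ΔQ = 2175.32468; wedge = 112.68571 − 16.97143 = 95.71428.
The triangle = ½ × 2175.32468 × 95.71428 = 104104.82.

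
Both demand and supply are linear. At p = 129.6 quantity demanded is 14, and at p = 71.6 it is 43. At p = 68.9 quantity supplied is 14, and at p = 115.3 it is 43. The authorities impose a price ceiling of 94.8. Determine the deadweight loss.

0.82

Demand slope = (71.6 − 129.6)/(43 − 14) = −2, so p = 157.6 − 2q.
Supply slope = (115.3 − 68.9)/(43 − 14) = 1.6, so p = 46.5 + 1.6q.
Competitive equilibrium: 157.6 − 2q = 46.5 + 1.6q → q* = 30.8611, p* = 95.8778.
At the ceiling p = 94.8, quantity supplied = (94.8 − 46.5)/1.6 = 30.1875.
Willingness to pay at q' = 30.1875: 157.6 − 2·30.1875 = 97.225.
Δq = 30.8611 − 30.1875 = 0.6736; wedge = 97.225 − 94.8 = 2.425.
Welfare loss = ½ × 0.6736 × 2.425 = 0.82.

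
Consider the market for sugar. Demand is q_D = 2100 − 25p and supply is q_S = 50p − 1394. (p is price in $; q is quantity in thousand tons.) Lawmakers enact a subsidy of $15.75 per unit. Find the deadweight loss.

$2067.19 thousand

In inverse form: demand p = 84 − 0.04q, supply p = 27.88 + 0.02q.
Competitive equilibrium: 84 − 0.04q = 27.88 + 0.02q → q* = 935.3333, p* = 46.5867.
The subsidy lowers effective supply by 15.75: p = 12.13 + 0.02q.
New quantity: 84 − 0.04q = 12.13 + 0.02q → q' = 1197.8333.
Overproduction Δq = 1197.8333 − 935.3333 = 262.5; wedge = subsidy = 15.75.
DWL = ½ × 262.5 × 15.75 = $2067.19 thousand.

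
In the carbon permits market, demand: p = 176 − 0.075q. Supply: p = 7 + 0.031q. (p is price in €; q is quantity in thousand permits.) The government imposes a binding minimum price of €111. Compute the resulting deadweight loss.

€28063.92 thousand

Competitive equilibrium: 176 − 0.075q = 7 + 0.031q → q* = 1594.33962, p* = 56.42453.
At the floor p = 111, quantity demanded = (176 − 111)/0.075 = 866.66667.
Sellers' marginal cost at q' = 866.66667: 7 + 0.031·866.66667 = 33.86667.
Δq = 1594.33962 − 866.66667 = 727.67295; wedge = 111 − 33.86667 = 77.13333.
Deadweight loss = ½ × 727.67295 × 77.13333 = €28063.92 thousand.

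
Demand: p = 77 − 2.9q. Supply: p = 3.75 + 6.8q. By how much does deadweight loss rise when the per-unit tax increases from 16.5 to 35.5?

Competitive equilibrium: 77 − 2.9q = 3.75 + 6.8q → q* = 7.5515, p* = 55.1005.
For a per-unit tax t: Δq = t/9.7, so DWL = ½·t·(t/9.7) = t²/19.4.
At t = 16.5: DWL = 14.034. At t = 35.5: DWL = 64.961.
Increase = 64.961 − 14.034 = 50.93.

50.93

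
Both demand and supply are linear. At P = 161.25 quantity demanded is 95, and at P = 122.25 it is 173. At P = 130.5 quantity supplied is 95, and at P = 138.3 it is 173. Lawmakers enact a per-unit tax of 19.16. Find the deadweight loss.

305.92

Demand slope = (122.25 − 161.25)/(173 − 95) = −0.5, so P = 208.75 − 0.5Q.
Supply slope = (138.3 − 130.5)/(173 − 95) = 0.1, so P = 121 + 0.1Q.
Competitive equilibrium: 208.75 − 0.5Q = 121 + 0.1Q → Q* = 146.25, P* = 135.625.
With the tax, the buyer price exceeds the seller price by 19.16: (208.75 − 0.5Q) − (121 + 0.1Q) = 19.16 → Q' = 114.3167.
ΔQ = 146.25 − 114.3167 = 31.9333; the wedge equals the tax, 19.16.
Deadweight loss = ½ × 31.9333 × 19.16 = 305.92.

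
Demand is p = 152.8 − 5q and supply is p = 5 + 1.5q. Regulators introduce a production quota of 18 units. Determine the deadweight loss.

72.97

Competitive equilibrium: 152.8 − 5q = 5 + 1.5q → q* = 22.7385, p* = 39.1077.
At q = 18: demand price = 152.8 − 5·18 = 62.8; supply price = 5 + 1.5·18 = 32.
Δq = 22.7385 − 18 = 4.7385; wedge = 62.8 − 32 = 30.8.
The triangle = ½ × 4.7385 × 30.8 = 72.97.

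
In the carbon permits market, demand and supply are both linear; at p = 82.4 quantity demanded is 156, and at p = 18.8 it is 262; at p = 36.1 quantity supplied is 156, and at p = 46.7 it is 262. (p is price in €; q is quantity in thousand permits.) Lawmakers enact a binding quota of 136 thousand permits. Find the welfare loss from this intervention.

€2597.21 thousand

Demand slope = (18.8 − 82.4)/(262 − 156) = −0.6, so p = 176 − 0.6q.
Supply slope = (46.7 − 36.1)/(262 − 156) = 0.1, so p = 20.5 + 0.1q.
Competitive equilibrium: 176 − 0.6q = 20.5 + 0.1q → q* = 222.1429, p* = 42.7143.
At q = 136: demand price = 176 − 0.6·136 = 94.4; supply price = 20.5 + 0.1·136 = 34.1.
Δq = 222.1429 − 136 = 86.1429; wedge = 94.4 − 34.1 = 60.3.
Welfare loss = ½ × 86.1429 × 60.3 = €2597.21 thousand.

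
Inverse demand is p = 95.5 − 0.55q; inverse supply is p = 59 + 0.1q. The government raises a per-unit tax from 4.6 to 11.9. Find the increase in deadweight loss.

92.65

Competitive equilibrium: 95.5 − 0.55q = 59 + 0.1q → q* = 56.1538, p* = 64.6154.
For a per-unit tax t: Δq = t/0.65, so DWL = ½·t·(t/0.65) = t²/1.3.
At t = 4.6: DWL = 16.277. At t = 11.9: DWL = 108.931.
Increase = 108.931 − 16.277 = 92.65.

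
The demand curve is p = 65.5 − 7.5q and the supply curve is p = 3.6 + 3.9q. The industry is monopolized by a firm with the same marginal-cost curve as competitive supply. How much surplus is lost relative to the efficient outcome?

Competitive equilibrium: 65.5 − 7.5q = 3.6 + 3.9q → q* = 5.4298, p* = 24.7763.
Marginal revenue: MR = 65.5 − 15q. Set MR = MC: 65.5 − 15q = 3.6 + 3.9q → q_m = 3.2751.
Price p_m = 65.5 − 7.5·3.2751 = 40.9368; MC(q_m) = 3.6 + 3.9·3.2751 = 16.3729.
Competitive q* = 5.4298, so Δq = 2.1547; wedge = 40.9368 − 16.3729 = 24.5639.
DWL = ½ × 2.1547 × 24.5639 = 26.46.

26.46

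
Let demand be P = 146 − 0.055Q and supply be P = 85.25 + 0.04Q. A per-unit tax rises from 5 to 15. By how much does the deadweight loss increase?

Competitive equilibrium: 146 − 0.055Q = 85.25 + 0.04Q → Q* = 639.4737, P* = 110.8289.
For a per-unit tax t: ΔQ = t/0.095, so DWL = ½·t·(t/0.095) = t²/0.19.
At t = 5: DWL = 131.579. At t = 15: DWL = 1184.211.
Increase = 1184.211 − 131.579 = 1052.63.

1052.63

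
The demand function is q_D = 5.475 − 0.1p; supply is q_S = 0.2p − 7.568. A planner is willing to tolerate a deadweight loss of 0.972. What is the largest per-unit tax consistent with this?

In inverse form: demand p = 54.75 − 10q, supply p = 37.84 + 5q.
Competitive equilibrium: 54.75 − 10q = 37.84 + 5q → q* = 1.1273, p* = 43.4767.
A tax t gives Δq = t/15 and wedge t, so DWL = t²/30.
t²/30 = 0.972 → t² = 29.16 → t = 5.4.

5.4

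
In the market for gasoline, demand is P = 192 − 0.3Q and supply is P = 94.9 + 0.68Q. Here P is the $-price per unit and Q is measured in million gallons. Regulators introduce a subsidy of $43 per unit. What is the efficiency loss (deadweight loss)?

Competitive equilibrium: 192 − 0.3Q = 94.9 + 0.68Q → Q* = 99.0816, P* = 162.2755.
The subsidy lowers effective supply by 43: P = 51.9 + 0.68Q.
New quantity: 192 − 0.3Q = 51.9 + 0.68Q → Q' = 142.9592.
Overproduction ΔQ = 142.9592 − 99.0816 = 43.8776; wedge = subsidy = 43.
The triangle = ½ × 43.8776 × 43 = $943.37 million.

$943.37 million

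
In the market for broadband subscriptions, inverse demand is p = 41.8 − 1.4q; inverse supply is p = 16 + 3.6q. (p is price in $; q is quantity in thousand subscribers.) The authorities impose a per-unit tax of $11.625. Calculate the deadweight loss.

Competitive equilibrium: 41.8 − 1.4q = 16 + 3.6q → q* = 5.16, p* = 34.576.
With the tax, the buyer price exceeds the seller price by 11.625: (41.8 − 1.4q) − (16 + 3.6q) = 11.625 → q' = 2.835.
Δq = 5.16 − 2.835 = 2.325; the wedge equals the tax, 11.625.
Deadweight loss = ½ × 2.325 × 11.625 = $13.51 thousand.

$13.51 thousand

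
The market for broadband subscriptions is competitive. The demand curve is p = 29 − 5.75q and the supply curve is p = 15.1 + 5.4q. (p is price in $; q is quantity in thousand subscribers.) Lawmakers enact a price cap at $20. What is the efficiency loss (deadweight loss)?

Competitive equilibrium: 29 − 5.75q = 15.1 + 5.4q → q* = 1.2466, p* = 21.8318.
At the ceiling p = 20, quantity supplied = (20 − 15.1)/5.4 = 0.9074.
Willingness to pay at q' = 0.9074: 29 − 5.75·0.9074 = 23.7825.
Δq = 1.2466 − 0.9074 = 0.3392; wedge = 23.7825 − 20 = 3.7825.
The triangle = ½ × 0.3392 × 3.7825 = $0.64 thousand.

$0.64 thousand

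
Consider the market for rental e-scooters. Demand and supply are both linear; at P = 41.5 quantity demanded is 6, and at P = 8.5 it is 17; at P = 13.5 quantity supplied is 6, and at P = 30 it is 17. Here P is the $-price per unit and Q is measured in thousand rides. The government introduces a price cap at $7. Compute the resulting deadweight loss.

Demand slope = (8.5 − 41.5)/(17 − 6) = −3, so P = 59.5 − 3Q.
Supply slope = (30 − 13.5)/(17 − 6) = 1.5, so P = 4.5 + 1.5Q.
Competitive equilibrium: 59.5 − 3Q = 4.5 + 1.5Q → Q* = 12.2222, P* = 22.8333.
At the ceiling P = 7, quantity supplied = (7 − 4.5)/1.5 = 1.6667.
Willingness to pay at Q' = 1.6667: 59.5 − 3·1.6667 = 54.4999.
ΔQ = 12.2222 − 1.6667 = 10.5555; wedge = 54.4999 − 7 = 47.4999.
Deadweight loss = ½ × 10.5555 × 47.4999 = $250.69 thousand.

$250.69 thousand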